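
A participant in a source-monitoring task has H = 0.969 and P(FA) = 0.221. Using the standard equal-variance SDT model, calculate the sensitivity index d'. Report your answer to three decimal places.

d' = 2.635

Φ⁻¹(H) = 1.8663
Φ⁻¹(FA) = -0.7688
d' = z(H) − z(FA) = 1.8663 − (-0.7688) = 2.6351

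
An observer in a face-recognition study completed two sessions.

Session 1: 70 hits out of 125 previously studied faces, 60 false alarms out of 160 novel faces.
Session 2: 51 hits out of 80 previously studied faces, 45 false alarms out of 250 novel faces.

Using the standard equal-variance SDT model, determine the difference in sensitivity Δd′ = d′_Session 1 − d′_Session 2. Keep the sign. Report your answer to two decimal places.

Δd′ = -0.80

Session 1: z(0.5600) = 0.151, z(0.3750) = -0.319, d' = 0.470
Session 2: z(0.6375) = 0.352, z(0.1800) = -0.915, d' = 1.267
Δd' = d'_Session 1 − d'_Session 2 = 0.470 − 1.267 = -0.797
Session 2 has the higher sensitivity.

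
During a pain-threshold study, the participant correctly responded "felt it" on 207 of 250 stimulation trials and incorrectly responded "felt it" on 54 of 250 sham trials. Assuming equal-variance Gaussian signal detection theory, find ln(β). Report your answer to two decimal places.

ln β = -0.14

H = 207/250 = 0.8280
FA = 54/250 = 0.2160
z(0.8280) = 0.946, z(0.2160) = -0.786
ln β = −½·[z(H)² − z(FA)²] = −0.5 × (0.895 − 0.618) = -0.1385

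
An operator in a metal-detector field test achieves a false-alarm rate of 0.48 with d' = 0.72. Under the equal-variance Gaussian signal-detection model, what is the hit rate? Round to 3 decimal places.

z(false-alarm rate) = z(0.48) = -0.0502
z(H) = z(FA) + d' = -0.0502 + 0.72 = 0.6698
hit rate = Φ(0.6698) = 0.7485

hit rate = 0.749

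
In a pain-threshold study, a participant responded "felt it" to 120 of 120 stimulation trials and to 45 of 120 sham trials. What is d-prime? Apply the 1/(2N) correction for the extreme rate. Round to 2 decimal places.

d-prime = 2.96

The hit rate is 120/120 = 1, so apply the 1/(2N) correction: H → 1 − 1/(2·120) = 0.99583.
z(H) = z(0.99583) = 2.638
z(FA) = z(0.37500) = -0.319
d' = 2.638 − (-0.319) = 2.957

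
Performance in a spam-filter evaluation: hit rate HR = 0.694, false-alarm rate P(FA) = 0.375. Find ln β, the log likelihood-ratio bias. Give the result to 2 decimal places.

ln β = -0.08

z(H) = z(0.694) = 0.507
z(FA) = z(0.375) = -0.319
ln β = −½·[z(H)² − z(FA)²] = −0.5 × (0.257 − 0.102) = -0.0775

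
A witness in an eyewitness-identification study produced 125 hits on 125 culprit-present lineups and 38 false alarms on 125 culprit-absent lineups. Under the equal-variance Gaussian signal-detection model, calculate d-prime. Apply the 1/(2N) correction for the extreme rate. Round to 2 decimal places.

The hit rate is 125/125 = 1, so apply the 1/(2N) correction: H → 1 − 1/(2·125) = 0.99600.
z(H) = z(0.99600) = 2.652
z(FA) = z(0.30400) = -0.513
d' = 2.652 − (-0.513) = 3.165

d-prime = 3.17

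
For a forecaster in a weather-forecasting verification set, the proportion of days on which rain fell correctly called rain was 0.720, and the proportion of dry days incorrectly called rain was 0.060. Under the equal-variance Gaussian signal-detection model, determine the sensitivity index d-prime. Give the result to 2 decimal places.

Φ⁻¹(H) = Φ⁻¹(0.720) = 0.5828
Φ⁻¹(FA) = Φ⁻¹(0.060) = -1.5548
d' = z(H) − z(FA) = 0.5828 − (-1.5548) = 2.1376

d-prime = 2.14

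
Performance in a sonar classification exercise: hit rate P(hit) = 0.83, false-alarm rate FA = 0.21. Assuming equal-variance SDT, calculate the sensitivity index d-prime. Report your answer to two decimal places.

Φ⁻¹(0.83) = 0.954, Φ⁻¹(0.21) = -0.806
d' = z(H) − z(FA) = 0.954 − (-0.806) = 1.760

d-prime = 1.76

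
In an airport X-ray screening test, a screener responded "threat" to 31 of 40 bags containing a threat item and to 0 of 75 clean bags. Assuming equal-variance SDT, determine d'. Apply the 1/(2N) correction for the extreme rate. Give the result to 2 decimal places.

The false-alarm rate is 0/75 = 0, so apply the 1/(2N) correction: FA → 1/(2·75) = 0.00667.
z(H) = z(0.77500) = 0.755
z(FA) = z(0.00667) = -2.475
d' = 0.755 − (-2.475) = 3.230

d' = 3.23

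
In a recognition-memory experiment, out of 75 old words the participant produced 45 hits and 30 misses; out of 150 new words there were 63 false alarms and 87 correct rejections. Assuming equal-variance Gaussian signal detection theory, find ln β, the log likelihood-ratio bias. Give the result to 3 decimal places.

H = 45/75 = 0.6000
FA = 63/150 = 0.4200
z(0.6000) = 0.2533, z(0.4200) = -0.2019
ln β = −½·[z(H)² − z(FA)²] = −0.5 × (0.0642 − 0.0408) = -0.0117

ln β = -0.012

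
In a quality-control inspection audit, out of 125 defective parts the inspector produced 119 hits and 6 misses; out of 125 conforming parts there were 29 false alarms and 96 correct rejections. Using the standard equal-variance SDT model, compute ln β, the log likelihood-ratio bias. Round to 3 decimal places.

H = 119/125 = 0.9520
FA = 29/125 = 0.2320
z(0.9520) = 1.6646, z(0.2320) = -0.7323
ln β = −½·[z(H)² − z(FA)²] = −0.5 × (2.7709 − 0.5363) = -1.1173

ln β = -1.117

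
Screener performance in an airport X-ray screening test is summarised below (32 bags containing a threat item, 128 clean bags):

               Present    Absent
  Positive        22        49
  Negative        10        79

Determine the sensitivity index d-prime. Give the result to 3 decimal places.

H = 22/32 = 0.6875
FA = 49/128 = 0.3828
Φ⁻¹(H) = 0.4888
Φ⁻¹(FA) = -0.2981
d' = z(H) − z(FA) = 0.4888 − (-0.2981) = 0.7869

d-prime = 0.787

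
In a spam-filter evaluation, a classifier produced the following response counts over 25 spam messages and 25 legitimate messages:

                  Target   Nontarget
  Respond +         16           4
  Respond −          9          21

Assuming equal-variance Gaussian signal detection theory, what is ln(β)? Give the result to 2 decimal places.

ln β = 0.43

H = 16/25 = 0.6400
FA = 4/25 = 0.1600
z(H) = z(0.6400) = 0.358
z(FA) = z(0.1600) = -0.994
ln β = −½·[z(H)² − z(FA)²] = −0.5 × (0.128 − 0.988) = 0.430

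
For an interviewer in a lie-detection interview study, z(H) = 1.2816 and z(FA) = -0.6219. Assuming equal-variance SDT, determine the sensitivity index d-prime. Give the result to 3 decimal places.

d-prime = 1.904

d' = z(H) − z(FA) = 1.2816 − (-0.6219) = 1.9035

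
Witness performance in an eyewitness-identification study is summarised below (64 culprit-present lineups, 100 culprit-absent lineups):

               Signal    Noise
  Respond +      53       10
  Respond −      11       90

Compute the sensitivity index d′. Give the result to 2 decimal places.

d′ = 2.23

H = 53/64 = 0.8281
FA = 10/100 = 0.1000
z(H) = z(0.8281) = 0.9467
z(FA) = z(0.1000) = -1.2816
d' = z(H) − z(FA) = 0.9467 − (-1.2816) = 2.2283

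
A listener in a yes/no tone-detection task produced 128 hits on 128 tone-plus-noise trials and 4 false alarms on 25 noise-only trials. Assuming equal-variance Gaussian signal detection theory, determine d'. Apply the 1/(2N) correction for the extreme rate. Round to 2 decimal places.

d' = 3.65

The hit rate is 128/128 = 1, so apply the 1/(2N) correction: H → 1 − 1/(2·128) = 0.99609.
z(H) = z(0.99609) = 2.660
z(FA) = z(0.16000) = -0.994
d' = 2.660 − (-0.994) = 3.654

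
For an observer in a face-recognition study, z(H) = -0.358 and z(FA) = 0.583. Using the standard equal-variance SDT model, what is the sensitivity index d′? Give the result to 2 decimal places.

d' = z(H) − z(FA) = -0.358 − 0.583 = -0.941

d′ = -0.94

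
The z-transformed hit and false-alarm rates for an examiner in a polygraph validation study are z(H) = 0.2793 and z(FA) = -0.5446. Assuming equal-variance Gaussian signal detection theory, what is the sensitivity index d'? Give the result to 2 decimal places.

d' = 0.82

d' = z(H) − z(FA) = 0.2793 − (-0.5446) = 0.8239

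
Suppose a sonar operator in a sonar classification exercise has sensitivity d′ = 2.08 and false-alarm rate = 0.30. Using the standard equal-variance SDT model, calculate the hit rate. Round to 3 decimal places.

z(false-alarm rate) = z(0.30) = -0.5244
z(H) = z(FA) + d' = -0.5244 + 2.08 = 1.5556
hit rate = Φ(1.5556) = 0.9401

hit rate = 0.940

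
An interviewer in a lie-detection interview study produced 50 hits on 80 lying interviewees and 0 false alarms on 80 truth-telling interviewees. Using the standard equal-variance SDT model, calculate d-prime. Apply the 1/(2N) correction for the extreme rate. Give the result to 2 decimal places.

The false-alarm rate is 0/80 = 0, so apply the 1/(2N) correction: FA → 1/(2·80) = 0.00625.
z(H) = z(0.62500) = 0.319
z(FA) = z(0.00625) = -2.498
d' = 0.319 − (-2.498) = 2.817

d-prime = 2.82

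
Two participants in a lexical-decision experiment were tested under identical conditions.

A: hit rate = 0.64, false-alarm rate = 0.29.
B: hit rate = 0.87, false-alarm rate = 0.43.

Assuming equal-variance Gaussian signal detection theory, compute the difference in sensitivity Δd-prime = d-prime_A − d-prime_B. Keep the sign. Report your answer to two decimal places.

A: z(0.64) = 0.358, z(0.29) = -0.553, d' = 0.911
B: z(0.87) = 1.126, z(0.43) = -0.176, d' = 1.302
Δd' = d'_A − d'_B = 0.911 − 1.302 = -0.391
B has the higher sensitivity.

Δd-prime = -0.39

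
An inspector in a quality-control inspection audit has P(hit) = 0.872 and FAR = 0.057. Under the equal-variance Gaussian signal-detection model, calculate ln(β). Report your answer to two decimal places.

z(H) = z(0.872) = 1.136
z(FA) = z(0.057) = -1.580
ln β = −½·[z(H)² − z(FA)²] = −0.5 × (1.290 − 2.496) = 0.603

ln β = 0.60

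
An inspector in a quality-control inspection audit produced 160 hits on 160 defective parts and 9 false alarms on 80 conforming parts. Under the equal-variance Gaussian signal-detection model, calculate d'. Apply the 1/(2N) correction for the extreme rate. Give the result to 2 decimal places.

d' = 3.95

The hit rate is 160/160 = 1, so apply the 1/(2N) correction: H → 1 − 1/(2·160) = 0.99687.
z(H) = z(0.99687) = 2.734
z(FA) = z(0.11250) = -1.213
d' = 2.734 − (-1.213) = 3.947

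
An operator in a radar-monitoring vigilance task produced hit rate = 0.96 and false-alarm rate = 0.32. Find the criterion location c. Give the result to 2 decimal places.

Φ⁻¹(H) = 1.751
Φ⁻¹(FA) = -0.468
c = −½·[z(H) + z(FA)] = −0.5 × (1.751 + (-0.468)) = -0.6415
c < 0: the operator has a liberal response bias.

c = -0.64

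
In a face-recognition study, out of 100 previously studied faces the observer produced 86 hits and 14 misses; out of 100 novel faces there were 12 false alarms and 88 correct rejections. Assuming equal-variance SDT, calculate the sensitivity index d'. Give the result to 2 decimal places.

d' = 2.26

H = 86/100 = 0.8600
FA = 12/100 = 0.1200
z(0.8600) = 1.0803, z(0.1200) = -1.1750
d' = z(H) − z(FA) = 1.0803 − (-1.1750) = 2.2553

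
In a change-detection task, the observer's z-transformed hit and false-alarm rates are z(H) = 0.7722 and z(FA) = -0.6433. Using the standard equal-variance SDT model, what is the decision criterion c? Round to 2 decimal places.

c = −½·[z(H) + z(FA)] = −½·(0.7722 + (-0.6433)) = -0.06445
c < 0: the observer has a liberal response bias.

c = -0.06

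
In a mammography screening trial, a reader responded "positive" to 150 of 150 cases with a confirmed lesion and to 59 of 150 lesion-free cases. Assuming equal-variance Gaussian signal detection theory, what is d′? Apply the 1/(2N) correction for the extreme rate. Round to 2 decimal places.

The hit rate is 150/150 = 1, so apply the 1/(2N) correction: H → 1 − 1/(2·150) = 0.99667.
z(H) = z(0.99667) = 2.713
z(FA) = z(0.39333) = -0.271
d' = 2.713 − (-0.271) = 2.984

d′ = 2.98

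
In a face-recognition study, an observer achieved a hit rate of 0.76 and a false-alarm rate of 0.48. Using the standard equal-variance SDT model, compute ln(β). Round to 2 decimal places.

z(H) = z(0.76) = 0.706
z(FA) = z(0.48) = -0.050
ln β = −½·[z(H)² − z(FA)²] = −0.5 × (0.498 − 0.003) = -0.2475

ln β = -0.25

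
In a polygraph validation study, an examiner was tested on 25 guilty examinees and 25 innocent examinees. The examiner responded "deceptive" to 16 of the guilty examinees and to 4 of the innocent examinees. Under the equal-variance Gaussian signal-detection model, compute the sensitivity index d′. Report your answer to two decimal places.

H = 16/25 = 0.6400
FA = 4/25 = 0.1600
Φ⁻¹(H) = Φ⁻¹(0.6400) = 0.3585
Φ⁻¹(FA) = Φ⁻¹(0.1600) = -0.9945
d' = z(H) − z(FA) = 0.3585 − (-0.9945) = 1.3530

d′ = 1.35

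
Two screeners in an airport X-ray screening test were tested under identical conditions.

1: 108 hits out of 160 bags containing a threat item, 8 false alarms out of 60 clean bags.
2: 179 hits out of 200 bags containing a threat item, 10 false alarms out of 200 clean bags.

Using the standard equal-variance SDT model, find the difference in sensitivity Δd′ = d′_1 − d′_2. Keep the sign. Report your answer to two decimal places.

Δd′ = -1.33

1: z(0.6750) = 0.454, z(0.1333) = -1.111, d' = 1.565
2: z(0.8950) = 1.254, z(0.0500) = -1.645, d' = 2.899
Δd' = d'_1 − d'_2 = 1.565 − 2.899 = -1.334
2 has the higher sensitivity.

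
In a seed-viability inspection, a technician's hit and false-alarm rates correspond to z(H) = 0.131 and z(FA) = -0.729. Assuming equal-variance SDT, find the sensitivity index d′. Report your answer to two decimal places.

d' = z(H) − z(FA) = 0.131 − (-0.729) = 0.860

d′ = 0.86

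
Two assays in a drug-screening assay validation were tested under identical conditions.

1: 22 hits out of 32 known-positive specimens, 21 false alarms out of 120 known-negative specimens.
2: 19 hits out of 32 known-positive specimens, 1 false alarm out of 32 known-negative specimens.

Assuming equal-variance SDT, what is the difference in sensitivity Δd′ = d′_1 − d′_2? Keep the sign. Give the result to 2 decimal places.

Δd′ = -0.68

1: z(0.6875) = 0.489, z(0.1750) = -0.935, d' = 1.424
2: z(0.5938) = 0.237, z(0.0312) = -1.863, d' = 2.100
Δd' = d'_1 − d'_2 = 1.424 − 2.100 = -0.676
2 has the higher sensitivity.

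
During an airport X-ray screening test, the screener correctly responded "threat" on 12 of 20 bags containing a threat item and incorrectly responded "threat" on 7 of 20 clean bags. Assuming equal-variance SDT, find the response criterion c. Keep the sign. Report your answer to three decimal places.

c = 0.066

H = 12/20 = 0.6000
FA = 7/20 = 0.3500
z(H) = z(0.6000) = 0.2533
z(FA) = z(0.3500) = -0.3853
c = −½·[z(H) + z(FA)] = −0.5 × (0.2533 + (-0.3853)) = 0.0660
c > 0: the screener has a conservative response bias.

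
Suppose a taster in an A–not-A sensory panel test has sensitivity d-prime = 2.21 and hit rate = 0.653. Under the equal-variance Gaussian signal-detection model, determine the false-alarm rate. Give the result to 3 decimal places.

false-alarm rate = 0.035

z(hit rate) = z(0.653) = 0.3934
z(FA) = z(H) − d' = 0.3934 − 2.21 = -1.8166
false-alarm rate = Φ(-1.8166) = 0.0346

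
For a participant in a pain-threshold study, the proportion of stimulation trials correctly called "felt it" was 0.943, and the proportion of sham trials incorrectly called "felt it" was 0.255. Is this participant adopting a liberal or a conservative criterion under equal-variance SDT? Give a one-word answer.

z(H) = 1.580, z(FA) = -0.659
c = −½·(z(H) + z(FA)) = -0.4605
c < 0 → liberal criterion (biased toward responding “yes”).

liberal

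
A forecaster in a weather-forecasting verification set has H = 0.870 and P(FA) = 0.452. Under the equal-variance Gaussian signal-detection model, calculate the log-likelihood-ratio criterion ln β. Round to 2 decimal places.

Φ⁻¹(H) = Φ⁻¹(0.870) = 1.126
Φ⁻¹(FA) = Φ⁻¹(0.452) = -0.121
ln β = −½·[z(H)² − z(FA)²] = −0.5 × (1.268 − 0.015) = -0.6265

ln β = -0.63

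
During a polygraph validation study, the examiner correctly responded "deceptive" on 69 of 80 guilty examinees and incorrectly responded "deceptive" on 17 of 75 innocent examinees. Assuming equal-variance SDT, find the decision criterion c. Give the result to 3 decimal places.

H = 69/80 = 0.8625
FA = 17/75 = 0.2267
z(0.8625) = 1.0916, z(0.2267) = -0.7498
c = −½·[z(H) + z(FA)] = −0.5 × (1.0916 + (-0.7498)) = -0.1709
c < 0: the examiner has a liberal response bias.

c = -0.171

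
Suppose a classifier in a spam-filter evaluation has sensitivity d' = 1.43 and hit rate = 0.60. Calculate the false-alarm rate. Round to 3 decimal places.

z(hit rate) = z(0.60) = 0.2533
z(FA) = z(H) − d' = 0.2533 − 1.43 = -1.1767
false-alarm rate = Φ(-1.1767) = 0.1197

false-alarm rate = 0.120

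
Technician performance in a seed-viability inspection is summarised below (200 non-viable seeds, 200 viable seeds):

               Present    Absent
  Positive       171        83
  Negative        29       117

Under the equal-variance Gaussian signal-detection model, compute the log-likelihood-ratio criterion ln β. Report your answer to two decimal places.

H = 171/200 = 0.8550
FA = 83/200 = 0.4150
z(0.8550) = 1.058, z(0.4150) = -0.215
ln β = −½·[z(H)² − z(FA)²] = −0.5 × (1.119 − 0.046) = -0.5365

ln β = -0.54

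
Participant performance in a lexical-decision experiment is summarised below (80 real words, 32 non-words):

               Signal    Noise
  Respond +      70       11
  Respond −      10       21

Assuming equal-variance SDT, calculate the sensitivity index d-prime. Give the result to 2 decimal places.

d-prime = 1.55

H = 70/80 = 0.8750
FA = 11/32 = 0.3438
z(H) = 1.1503
z(FA) = -0.4021
d' = z(H) − z(FA) = 1.1503 − (-0.4021) = 1.5524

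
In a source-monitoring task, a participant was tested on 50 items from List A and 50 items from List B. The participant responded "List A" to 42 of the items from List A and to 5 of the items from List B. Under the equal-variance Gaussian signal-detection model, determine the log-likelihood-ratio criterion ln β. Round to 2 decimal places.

ln β = 0.33

H = 42/50 = 0.8400
FA = 5/50 = 0.1000
z(H) = 0.994
z(FA) = -1.282
ln β = −½·[z(H)² − z(FA)²] = −0.5 × (0.988 − 1.644) = 0.328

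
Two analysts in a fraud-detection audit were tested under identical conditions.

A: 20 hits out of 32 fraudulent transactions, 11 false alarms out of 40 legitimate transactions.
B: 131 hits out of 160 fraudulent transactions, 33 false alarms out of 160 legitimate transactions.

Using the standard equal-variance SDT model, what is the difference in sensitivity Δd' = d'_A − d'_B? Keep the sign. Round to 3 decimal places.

Δd' = -0.814

A: z(0.6250) = 0.3186, z(0.2750) = -0.5978, d' = 0.9164
B: z(0.8187) = 0.9104, z(0.2062) = -0.8197, d' = 1.7301
Δd' = d'_A − d'_B = 0.9164 − 1.7301 = -0.8137
B has the higher sensitivity.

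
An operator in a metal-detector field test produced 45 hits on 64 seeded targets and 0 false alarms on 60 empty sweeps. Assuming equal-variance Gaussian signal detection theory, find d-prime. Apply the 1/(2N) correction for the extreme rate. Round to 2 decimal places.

The false-alarm rate is 0/60 = 0, so apply the 1/(2N) correction: FA → 1/(2·60) = 0.00833.
z(H) = z(0.70312) = 0.533
z(FA) = z(0.00833) = -2.394
d' = 0.533 − (-2.394) = 2.927

d-prime = 2.93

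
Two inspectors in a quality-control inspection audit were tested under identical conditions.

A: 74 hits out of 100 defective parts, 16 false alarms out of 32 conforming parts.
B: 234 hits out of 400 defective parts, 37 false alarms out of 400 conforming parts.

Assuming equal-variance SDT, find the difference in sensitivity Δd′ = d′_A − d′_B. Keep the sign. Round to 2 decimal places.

Δd′ = -0.90

A: z(0.7400) = 0.643, z(0.5000) = 0.000, d' = 0.643
B: z(0.5850) = 0.215, z(0.0925) = -1.326, d' = 1.541
Δd' = d'_A − d'_B = 0.643 − 1.541 = -0.898
B has the higher sensitivity.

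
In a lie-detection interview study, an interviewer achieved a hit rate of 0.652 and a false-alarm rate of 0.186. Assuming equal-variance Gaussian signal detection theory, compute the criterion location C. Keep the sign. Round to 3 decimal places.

C = 0.251

z(H) = 0.3907
z(FA) = -0.8927
c = −½·[z(H) + z(FA)] = −0.5 × (0.3907 + (-0.8927)) = 0.2510
c > 0: the interviewer has a conservative response bias.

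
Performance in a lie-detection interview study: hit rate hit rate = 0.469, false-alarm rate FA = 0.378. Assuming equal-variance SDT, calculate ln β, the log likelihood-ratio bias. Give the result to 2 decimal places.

z(H) = z(0.469) = -0.078
z(FA) = z(0.378) = -0.311
ln β = −½·[z(H)² − z(FA)²] = −0.5 × (0.006 − 0.097) = 0.0455

ln β = 0.05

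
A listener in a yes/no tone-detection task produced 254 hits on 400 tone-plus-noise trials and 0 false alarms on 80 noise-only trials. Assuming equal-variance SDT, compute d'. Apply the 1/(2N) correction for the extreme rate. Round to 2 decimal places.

The false-alarm rate is 0/80 = 0, so apply the 1/(2N) correction: FA → 1/(2·80) = 0.00625.
z(H) = z(0.63500) = 0.345
z(FA) = z(0.00625) = -2.498
d' = 0.345 − (-2.498) = 2.843

d' = 2.84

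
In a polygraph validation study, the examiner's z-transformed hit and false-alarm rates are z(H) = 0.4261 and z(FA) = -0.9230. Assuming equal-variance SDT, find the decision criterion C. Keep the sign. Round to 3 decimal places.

C = 0.248

c = −½·[z(H) + z(FA)] = −½·(0.4261 + (-0.9230)) = 0.24845
c > 0: the examiner has a conservative response bias.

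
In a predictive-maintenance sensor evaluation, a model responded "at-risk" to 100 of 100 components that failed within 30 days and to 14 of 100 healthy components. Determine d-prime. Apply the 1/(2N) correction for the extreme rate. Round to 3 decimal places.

d-prime = 3.656

The hit rate is 100/100 = 1, so apply the 1/(2N) correction: H → 1 − 1/(2·100) = 0.99500.
z(H) = z(0.99500) = 2.5758
z(FA) = z(0.14000) = -1.0803
d' = 2.5758 − (-1.0803) = 3.6561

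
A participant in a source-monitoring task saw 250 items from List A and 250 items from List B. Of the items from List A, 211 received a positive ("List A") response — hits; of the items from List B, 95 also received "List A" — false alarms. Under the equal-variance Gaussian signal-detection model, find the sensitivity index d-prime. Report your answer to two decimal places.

H = 211/250 = 0.8440
FA = 95/250 = 0.3800
z(H) = 1.011
z(FA) = -0.305
d' = z(H) − z(FA) = 1.011 − (-0.305) = 1.316

d-prime = 1.32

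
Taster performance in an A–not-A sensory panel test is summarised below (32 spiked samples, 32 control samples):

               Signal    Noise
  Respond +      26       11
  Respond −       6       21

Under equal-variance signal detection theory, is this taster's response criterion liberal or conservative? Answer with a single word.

z(H) = 0.887, z(FA) = -0.402
c = −½·(z(H) + z(FA)) = -0.2425
c < 0 → liberal criterion (biased toward responding “yes”).

liberal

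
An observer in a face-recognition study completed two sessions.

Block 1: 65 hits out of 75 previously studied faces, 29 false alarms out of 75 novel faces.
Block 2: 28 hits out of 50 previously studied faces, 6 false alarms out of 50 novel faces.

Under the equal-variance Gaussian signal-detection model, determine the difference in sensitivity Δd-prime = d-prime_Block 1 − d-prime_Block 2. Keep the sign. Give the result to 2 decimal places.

Block 1: z(0.8667) = 1.111, z(0.3867) = -0.288, d' = 1.399
Block 2: z(0.5600) = 0.151, z(0.1200) = -1.175, d' = 1.326
Δd' = d'_Block 1 − d'_Block 2 = 1.399 − 1.326 = 0.073
Block 1 has the higher sensitivity.

Δd-prime = 0.07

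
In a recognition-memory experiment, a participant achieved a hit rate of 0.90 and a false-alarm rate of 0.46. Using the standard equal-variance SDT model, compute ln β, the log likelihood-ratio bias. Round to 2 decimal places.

Φ⁻¹(H) = 1.282
Φ⁻¹(FA) = -0.100
ln β = −½·[z(H)² − z(FA)²] = −0.5 × (1.644 − 0.010) = -0.817

ln β = -0.82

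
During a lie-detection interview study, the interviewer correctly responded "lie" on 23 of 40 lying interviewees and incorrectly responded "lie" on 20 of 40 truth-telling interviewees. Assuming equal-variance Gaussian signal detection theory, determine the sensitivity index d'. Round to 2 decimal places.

d' = 0.19

H = 23/40 = 0.5750
FA = 20/40 = 0.5000
Φ⁻¹(H) = Φ⁻¹(0.5750) = 0.1891
Φ⁻¹(FA) = Φ⁻¹(0.5000) = 0.0000
d' = z(H) − z(FA) = 0.1891 − 0.0000 = 0.1891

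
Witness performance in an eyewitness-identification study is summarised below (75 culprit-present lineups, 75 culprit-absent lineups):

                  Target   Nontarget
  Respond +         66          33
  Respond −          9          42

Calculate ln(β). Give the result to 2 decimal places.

ln β = -0.68

H = 66/75 = 0.8800
FA = 33/75 = 0.4400
z(0.8800) = 1.175, z(0.4400) = -0.151
ln β = −½·[z(H)² − z(FA)²] = −0.5 × (1.381 − 0.023) = -0.679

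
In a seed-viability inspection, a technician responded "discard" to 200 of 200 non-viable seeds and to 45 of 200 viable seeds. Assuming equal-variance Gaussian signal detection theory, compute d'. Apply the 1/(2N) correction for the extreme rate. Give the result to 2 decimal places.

d' = 3.56

The hit rate is 200/200 = 1, so apply the 1/(2N) correction: H → 1 − 1/(2·200) = 0.99750.
z(H) = z(0.99750) = 2.807
z(FA) = z(0.22500) = -0.755
d' = 2.807 − (-0.755) = 3.562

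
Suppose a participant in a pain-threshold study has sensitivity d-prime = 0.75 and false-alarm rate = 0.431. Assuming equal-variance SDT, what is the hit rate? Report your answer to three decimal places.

hit rate = 0.718

z(false-alarm rate) = z(0.431) = -0.1738
z(H) = z(FA) + d' = -0.1738 + 0.75 = 0.5762
hit rate = Φ(0.5762) = 0.7178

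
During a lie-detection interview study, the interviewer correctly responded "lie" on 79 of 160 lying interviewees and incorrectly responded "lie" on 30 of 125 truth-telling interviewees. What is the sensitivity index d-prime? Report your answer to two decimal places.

H = 79/160 = 0.4938
FA = 30/125 = 0.2400
Φ⁻¹(H) = -0.0155
Φ⁻¹(FA) = -0.7063
d' = z(H) − z(FA) = -0.0155 − (-0.7063) = 0.6908

d-prime = 0.69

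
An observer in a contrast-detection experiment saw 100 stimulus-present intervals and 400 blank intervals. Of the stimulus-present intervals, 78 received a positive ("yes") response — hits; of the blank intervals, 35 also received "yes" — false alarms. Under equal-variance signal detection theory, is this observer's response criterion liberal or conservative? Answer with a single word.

z(H) = 0.772, z(FA) = -1.356
c = −½·(z(H) + z(FA)) = 0.292
c > 0 → conservative criterion (biased toward responding “no”).

conservative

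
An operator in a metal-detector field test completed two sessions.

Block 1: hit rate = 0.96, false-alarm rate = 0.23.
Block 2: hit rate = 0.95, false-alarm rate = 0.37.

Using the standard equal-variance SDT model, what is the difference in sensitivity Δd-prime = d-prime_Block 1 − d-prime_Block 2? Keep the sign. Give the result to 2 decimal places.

Δd-prime = 0.51

Block 1: z(0.96) = 1.751, z(0.23) = -0.739, d' = 2.490
Block 2: z(0.95) = 1.645, z(0.37) = -0.332, d' = 1.977
Δd' = d'_Block 1 − d'_Block 2 = 2.490 − 1.977 = 0.513
Block 1 has the higher sensitivity.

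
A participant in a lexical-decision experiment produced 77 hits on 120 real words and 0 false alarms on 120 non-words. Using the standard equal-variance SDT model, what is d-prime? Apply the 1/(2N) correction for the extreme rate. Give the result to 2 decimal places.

d-prime = 3.00

The false-alarm rate is 0/120 = 0, so apply the 1/(2N) correction: FA → 1/(2·120) = 0.00417.
z(H) = z(0.64167) = 0.363
z(FA) = z(0.00417) = -2.638
d' = 0.363 − (-2.638) = 3.001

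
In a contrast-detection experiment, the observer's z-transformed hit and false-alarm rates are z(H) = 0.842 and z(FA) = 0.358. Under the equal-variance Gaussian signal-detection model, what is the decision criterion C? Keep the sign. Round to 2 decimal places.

C = -0.60

c = −½·[z(H) + z(FA)] = −½·(0.842 + 0.358) = -0.600
c < 0: the observer has a liberal response bias.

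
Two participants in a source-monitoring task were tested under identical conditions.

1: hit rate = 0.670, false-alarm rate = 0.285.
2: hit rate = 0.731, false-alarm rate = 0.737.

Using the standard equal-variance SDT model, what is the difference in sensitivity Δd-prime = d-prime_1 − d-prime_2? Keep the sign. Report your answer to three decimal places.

1: z(0.670) = 0.4399, z(0.285) = -0.5681, d' = 1.0080
2: z(0.731) = 0.6158, z(0.737) = 0.6341, d' = -0.0183
Δd' = d'_1 − d'_2 = 1.0080 − (-0.0183) = 1.0263
1 has the higher sensitivity.

Δd-prime = 1.026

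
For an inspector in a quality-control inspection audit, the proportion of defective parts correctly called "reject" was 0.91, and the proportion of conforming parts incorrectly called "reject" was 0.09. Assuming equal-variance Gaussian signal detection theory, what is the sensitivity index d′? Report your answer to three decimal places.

d′ = 2.682

z(H) = z(0.91) = 1.3408
z(FA) = z(0.09) = -1.3408
d' = z(H) − z(FA) = 1.3408 − (-1.3408) = 2.6816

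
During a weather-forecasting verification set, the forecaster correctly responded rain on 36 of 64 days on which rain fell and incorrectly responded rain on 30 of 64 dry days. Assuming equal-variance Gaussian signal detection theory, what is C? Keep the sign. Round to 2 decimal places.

H = 36/64 = 0.5625
FA = 30/64 = 0.4688
z(0.5625) = 0.157, z(0.4688) = -0.078
c = −½·[z(H) + z(FA)] = −0.5 × (0.157 + (-0.078)) = -0.0395

C = -0.04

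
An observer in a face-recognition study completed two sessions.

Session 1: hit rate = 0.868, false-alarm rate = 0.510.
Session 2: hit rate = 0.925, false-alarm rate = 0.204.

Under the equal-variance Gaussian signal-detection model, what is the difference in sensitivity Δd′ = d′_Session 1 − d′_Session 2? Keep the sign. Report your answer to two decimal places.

Session 1: z(0.868) = 1.117, z(0.510) = 0.025, d' = 1.092
Session 2: z(0.925) = 1.440, z(0.204) = -0.827, d' = 2.267
Δd' = d'_Session 1 − d'_Session 2 = 1.092 − 2.267 = -1.175
Session 2 has the higher sensitivity.

Δd′ = -1.18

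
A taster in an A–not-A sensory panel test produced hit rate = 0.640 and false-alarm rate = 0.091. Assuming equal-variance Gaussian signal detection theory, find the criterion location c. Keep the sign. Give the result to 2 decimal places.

c = 0.49

z(H) = 0.358
z(FA) = -1.335
c = −½·[z(H) + z(FA)] = −0.5 × (0.358 + (-1.335)) = 0.4885
c > 0: the taster has a conservative response bias.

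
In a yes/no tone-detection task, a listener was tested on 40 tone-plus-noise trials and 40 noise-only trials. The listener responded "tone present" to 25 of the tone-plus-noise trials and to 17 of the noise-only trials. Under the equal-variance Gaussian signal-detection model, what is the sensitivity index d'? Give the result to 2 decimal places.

H = 25/40 = 0.6250
FA = 17/40 = 0.4250
Φ⁻¹(H) = 0.319
Φ⁻¹(FA) = -0.189
d' = z(H) − z(FA) = 0.319 − (-0.189) = 0.508

d' = 0.51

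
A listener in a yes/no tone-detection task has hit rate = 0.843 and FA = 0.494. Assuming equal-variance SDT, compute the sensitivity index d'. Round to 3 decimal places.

d' = 1.022

z(H) = z(0.843) = 1.0069
z(FA) = z(0.494) = -0.0150
d' = z(H) − z(FA) = 1.0069 − (-0.0150) = 1.0219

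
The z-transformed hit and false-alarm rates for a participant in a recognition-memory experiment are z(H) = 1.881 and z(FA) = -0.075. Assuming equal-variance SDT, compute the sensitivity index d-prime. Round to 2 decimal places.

d-prime = 1.96

d' = z(H) − z(FA) = 1.881 − (-0.075) = 1.956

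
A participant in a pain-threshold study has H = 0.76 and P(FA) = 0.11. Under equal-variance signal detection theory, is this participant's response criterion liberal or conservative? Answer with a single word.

z(H) = 0.706, z(FA) = -1.227
c = −½·(z(H) + z(FA)) = 0.2605
c > 0 → conservative criterion (biased toward responding “no”).

conservative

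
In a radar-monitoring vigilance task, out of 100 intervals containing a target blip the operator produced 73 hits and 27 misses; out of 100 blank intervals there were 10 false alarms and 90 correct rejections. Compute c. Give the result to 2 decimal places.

c = 0.33

H = 73/100 = 0.7300
FA = 10/100 = 0.1000
z(0.7300) = 0.613, z(0.1000) = -1.282
c = −½·[z(H) + z(FA)] = −0.5 × (0.613 + (-1.282)) = 0.3345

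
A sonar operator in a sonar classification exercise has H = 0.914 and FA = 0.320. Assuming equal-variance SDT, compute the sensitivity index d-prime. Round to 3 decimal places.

z(H) = z(0.914) = 1.3658
z(FA) = z(0.320) = -0.4677
d' = z(H) − z(FA) = 1.3658 − (-0.4677) = 1.8335

d-prime = 1.834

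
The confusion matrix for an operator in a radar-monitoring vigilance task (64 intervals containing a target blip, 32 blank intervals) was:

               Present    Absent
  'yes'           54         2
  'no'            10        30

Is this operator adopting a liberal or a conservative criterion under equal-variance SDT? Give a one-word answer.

conservative

z(H) = 1.010, z(FA) = -1.534
c = −½·(z(H) + z(FA)) = 0.262
c > 0 → conservative criterion (biased toward responding “no”).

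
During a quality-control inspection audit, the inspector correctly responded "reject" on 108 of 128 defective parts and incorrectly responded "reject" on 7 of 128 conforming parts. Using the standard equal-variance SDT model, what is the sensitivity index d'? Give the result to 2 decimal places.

H = 108/128 = 0.8438
FA = 7/128 = 0.0547
z(0.8438) = 1.0102, z(0.0547) = -1.6009
d' = z(H) − z(FA) = 1.0102 − (-1.6009) = 2.6111

d' = 2.61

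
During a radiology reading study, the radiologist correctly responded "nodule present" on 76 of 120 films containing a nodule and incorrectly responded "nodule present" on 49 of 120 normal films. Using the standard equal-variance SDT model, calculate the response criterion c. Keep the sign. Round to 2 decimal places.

H = 76/120 = 0.6333
FA = 49/120 = 0.4083
Φ⁻¹(H) = 0.341
Φ⁻¹(FA) = -0.232
c = −½·[z(H) + z(FA)] = −0.5 × (0.341 + (-0.232)) = -0.0545
c < 0: the radiologist has a liberal response bias.

c = -0.05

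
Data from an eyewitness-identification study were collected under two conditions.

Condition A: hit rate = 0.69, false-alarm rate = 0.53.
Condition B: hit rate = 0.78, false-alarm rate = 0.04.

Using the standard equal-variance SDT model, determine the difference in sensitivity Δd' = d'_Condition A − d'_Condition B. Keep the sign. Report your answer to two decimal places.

Δd' = -2.10

Condition A: z(0.69) = 0.496, z(0.53) = 0.075, d' = 0.421
Condition B: z(0.78) = 0.772, z(0.04) = -1.751, d' = 2.523
Δd' = d'_Condition A − d'_Condition B = 0.421 − 2.523 = -2.102
Condition B has the higher sensitivity.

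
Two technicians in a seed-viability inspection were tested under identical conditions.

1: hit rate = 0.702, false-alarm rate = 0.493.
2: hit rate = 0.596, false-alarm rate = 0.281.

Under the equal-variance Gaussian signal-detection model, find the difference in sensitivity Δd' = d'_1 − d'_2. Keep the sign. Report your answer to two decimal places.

1: z(0.702) = 0.530, z(0.493) = -0.018, d' = 0.548
2: z(0.596) = 0.243, z(0.281) = -0.580, d' = 0.823
Δd' = d'_1 − d'_2 = 0.548 − 0.823 = -0.275
2 has the higher sensitivity.

Δd' = -0.28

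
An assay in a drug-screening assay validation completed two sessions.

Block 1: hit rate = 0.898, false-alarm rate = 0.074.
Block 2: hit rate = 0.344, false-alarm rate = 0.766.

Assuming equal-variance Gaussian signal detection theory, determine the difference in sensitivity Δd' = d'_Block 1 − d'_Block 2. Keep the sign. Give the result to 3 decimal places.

Δd' = 3.844

Block 1: z(0.898) = 1.2702, z(0.074) = -1.4466, d' = 2.7168
Block 2: z(0.344) = -0.4016, z(0.766) = 0.7257, d' = -1.1273
Δd' = d'_Block 1 − d'_Block 2 = 2.7168 − (-1.1273) = 3.8441
Block 1 has the higher sensitivity.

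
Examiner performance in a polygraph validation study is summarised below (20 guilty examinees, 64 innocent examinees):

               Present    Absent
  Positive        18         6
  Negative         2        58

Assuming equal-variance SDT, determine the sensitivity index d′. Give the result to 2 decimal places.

H = 18/20 = 0.9000
FA = 6/64 = 0.0938
z(H) = z(0.9000) = 1.2816
z(FA) = z(0.0938) = -1.3177
d' = z(H) − z(FA) = 1.2816 − (-1.3177) = 2.5993

d′ = 2.60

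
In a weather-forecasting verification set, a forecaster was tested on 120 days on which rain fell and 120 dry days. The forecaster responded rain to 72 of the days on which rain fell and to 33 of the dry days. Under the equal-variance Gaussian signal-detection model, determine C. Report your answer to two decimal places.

C = 0.17

H = 72/120 = 0.6000
FA = 33/120 = 0.2750
z(H) = z(0.6000) = 0.2533
z(FA) = z(0.2750) = -0.5978
c = −½·[z(H) + z(FA)] = −0.5 × (0.2533 + (-0.5978)) = 0.17225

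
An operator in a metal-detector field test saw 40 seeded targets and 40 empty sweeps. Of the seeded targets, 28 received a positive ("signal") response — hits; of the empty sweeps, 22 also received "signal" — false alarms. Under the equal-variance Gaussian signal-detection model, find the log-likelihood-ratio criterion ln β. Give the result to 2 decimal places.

ln β = -0.13

H = 28/40 = 0.7000
FA = 22/40 = 0.5500
z(H) = 0.524
z(FA) = 0.126
ln β = −½·[z(H)² − z(FA)²] = −0.5 × (0.275 − 0.016) = -0.1295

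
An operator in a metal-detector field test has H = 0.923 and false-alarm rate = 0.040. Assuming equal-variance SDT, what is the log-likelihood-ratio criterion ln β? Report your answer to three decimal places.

Φ⁻¹(H) = 1.4255
Φ⁻¹(FA) = -1.7507
ln β = −½·[z(H)² − z(FA)²] = −0.5 × (2.0321 − 3.0650) = 0.51645

ln β = 0.516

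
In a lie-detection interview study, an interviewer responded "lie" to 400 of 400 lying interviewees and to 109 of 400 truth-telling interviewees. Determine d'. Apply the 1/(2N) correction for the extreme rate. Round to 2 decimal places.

The hit rate is 400/400 = 1, so apply the 1/(2N) correction: H → 1 − 1/(2·400) = 0.99875.
z(H) = z(0.99875) = 3.023
z(FA) = z(0.27250) = -0.605
d' = 3.023 − (-0.605) = 3.628

d' = 3.63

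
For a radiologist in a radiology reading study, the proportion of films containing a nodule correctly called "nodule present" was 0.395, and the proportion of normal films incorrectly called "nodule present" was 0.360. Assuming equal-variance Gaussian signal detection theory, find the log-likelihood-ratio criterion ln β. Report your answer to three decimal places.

Φ⁻¹(H) = -0.2663
Φ⁻¹(FA) = -0.3585
ln β = −½·[z(H)² − z(FA)²] = −0.5 × (0.0709 − 0.1285) = 0.0288

ln β = 0.029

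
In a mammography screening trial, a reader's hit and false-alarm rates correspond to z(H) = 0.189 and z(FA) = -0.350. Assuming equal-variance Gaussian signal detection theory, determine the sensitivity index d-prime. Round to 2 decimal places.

d' = z(H) − z(FA) = 0.189 − (-0.350) = 0.539

d-prime = 0.54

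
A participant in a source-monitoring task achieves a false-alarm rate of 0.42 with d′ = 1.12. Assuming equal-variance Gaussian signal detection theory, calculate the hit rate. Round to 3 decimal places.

hit rate = 0.821

z(false-alarm rate) = z(0.42) = -0.2019
z(H) = z(FA) + d' = -0.2019 + 1.12 = 0.9181
hit rate = Φ(0.9181) = 0.8207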